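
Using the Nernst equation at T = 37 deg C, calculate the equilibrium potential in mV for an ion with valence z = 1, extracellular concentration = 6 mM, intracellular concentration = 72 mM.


E = (RT/(zF)) * ln(C_out/C_in)
T = 37 + 273.15 = 310.15 K
E = (8.314 * 310.15 / (1 * 96485)) * ln(6/72)
E = -66.41 mV


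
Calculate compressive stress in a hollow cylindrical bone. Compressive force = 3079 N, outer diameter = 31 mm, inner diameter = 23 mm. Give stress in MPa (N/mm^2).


A = pi*(r_o^2 - r_i^2)
r_o = 15.5 mm, r_i = 11.5 mm
A = 339.292 mm^2
sigma = F/A = 3079 / 339.292
sigma = 9.075 MPa


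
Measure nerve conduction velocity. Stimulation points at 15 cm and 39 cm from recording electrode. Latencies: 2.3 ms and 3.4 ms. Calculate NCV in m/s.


Distance = (39 - 15) / 100 = 0.24 m
dt = (3.4 - 2.3) / 1000 = 0.0011 s
NCV = dist / dt = 218.2 m/s


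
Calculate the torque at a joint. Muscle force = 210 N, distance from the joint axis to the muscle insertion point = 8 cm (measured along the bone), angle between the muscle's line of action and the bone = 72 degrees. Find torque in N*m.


Torque = F * d * sin(theta)   (moment arm = d*sin(theta))
d = 8 cm = 0.08 m
Torque = 210 * 0.08 * sin(72)
Torque = 15.98 N*m


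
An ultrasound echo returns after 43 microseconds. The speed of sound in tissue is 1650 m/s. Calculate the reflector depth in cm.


depth = c * t / 2
t = 43 us = 4.3000e-05 s
depth = 1650 * 4.3000e-05 / 2
depth = 0.035475 m = 3.5475 cm


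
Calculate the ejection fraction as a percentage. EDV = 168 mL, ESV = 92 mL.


SV = EDV - ESV = 168 - 92 = 76 mL
EF = SV/EDV * 100 = 76/168 * 100
EF = 45.24%


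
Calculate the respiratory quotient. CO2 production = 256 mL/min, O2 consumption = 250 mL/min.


RQ = VCO2 / VO2
RQ = 256 / 250
RQ = 1.024


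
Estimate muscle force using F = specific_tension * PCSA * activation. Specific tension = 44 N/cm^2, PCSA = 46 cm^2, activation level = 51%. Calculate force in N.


F = sigma * PCSA * activation
F = 44 * 46 * 0.51
F = 1032 N


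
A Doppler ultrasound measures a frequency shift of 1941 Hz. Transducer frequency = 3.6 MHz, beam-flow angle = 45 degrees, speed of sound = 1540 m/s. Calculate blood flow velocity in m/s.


v = fd * c / (2 * f0 * cos(theta))
v = 1941 * 1540 / (2 * 3.6000e+06 * cos(45))
v = 0.5871 m/s


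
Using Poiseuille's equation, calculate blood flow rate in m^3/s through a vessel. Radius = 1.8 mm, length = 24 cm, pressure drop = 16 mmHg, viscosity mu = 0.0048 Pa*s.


Q = pi*r^4*dP / (8*mu*L)
r = 0.0018 m, L = 0.24 m
dP = 16 mmHg = 2133.152 Pa
Q = 7.6334e-06 m^3/s


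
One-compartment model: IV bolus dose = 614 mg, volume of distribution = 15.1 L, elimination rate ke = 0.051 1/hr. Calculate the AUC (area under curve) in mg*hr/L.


C0 = Dose/Vd = 614/15.1 = 40.6623 mg/L
AUC = C0/ke = 40.6623/0.051
AUC = 797.3 mg*hr/L


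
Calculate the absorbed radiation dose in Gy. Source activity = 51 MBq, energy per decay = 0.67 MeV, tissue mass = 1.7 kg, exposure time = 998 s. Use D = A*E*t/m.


A = 51 MBq = 5.1000e+07 Bq
E = 0.67 MeV = 1.07334e-13 J
D = A*E*t/m = 5.1000e+07*1.07334e-13*998/1.7
D = 0.003214 Gy


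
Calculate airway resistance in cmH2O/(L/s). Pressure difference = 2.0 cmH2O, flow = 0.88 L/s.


R = dP / flow
R = 2.0 / 0.88
R = 2.273 cmH2O/(L/s)


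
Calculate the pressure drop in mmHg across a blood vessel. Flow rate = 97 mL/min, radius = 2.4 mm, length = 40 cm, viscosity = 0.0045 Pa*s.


dP = 8*mu*L*Q / (pi*r^4)
Q = 97 mL/min = 1.61667e-06 m^3/s
dP = 223.352 Pa = 223.352 / 133.322 mmHg = 1.675 mmHg


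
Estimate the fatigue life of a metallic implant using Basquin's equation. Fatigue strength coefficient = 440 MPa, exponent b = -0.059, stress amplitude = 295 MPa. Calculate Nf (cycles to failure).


sigma_a = sigma_f' * (2Nf)^b
2Nf = (sigma_a/sigma_f')^(1/b)
2Nf = (295/440)^(1/-0.059)
2Nf = 876.78387
Nf = 438.4


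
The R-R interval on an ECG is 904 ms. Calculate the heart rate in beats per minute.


HR = 60 / RR_interval(s)
RR = 904 ms = 0.904 s
HR = 60 / 0.904 = 66.37 bpm


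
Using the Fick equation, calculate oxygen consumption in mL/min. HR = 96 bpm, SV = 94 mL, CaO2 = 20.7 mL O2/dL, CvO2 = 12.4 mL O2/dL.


CO = HR*SV = 96*94/1000 = 9.024 L/min
a-v O2 diff = 20.7 - 12.4 = 8.3 mL/dL
VO2 = CO * (CaO2-CvO2) * 10 dL/L
VO2 = 9.024 * 8.3 * 10
VO2 = 749 mL/min


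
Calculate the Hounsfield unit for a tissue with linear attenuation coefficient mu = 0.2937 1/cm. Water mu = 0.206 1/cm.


HU = ((mu_tissue - mu_water) / mu_water) * 1000
HU = ((0.2937 - 0.206) / 0.206) * 1000
HU = 425.7


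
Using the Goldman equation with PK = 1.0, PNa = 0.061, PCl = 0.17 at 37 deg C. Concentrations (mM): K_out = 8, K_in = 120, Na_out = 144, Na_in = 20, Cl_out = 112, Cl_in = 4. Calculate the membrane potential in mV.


Vm = (RT/F)*ln((PK*Ko + PNa*Nao + PCl*Cli)/(PK*Ki + PNa*Nai + PCl*Clo))
Numer = 17.464, Denom = 140.26
Vm = -55.68 mV


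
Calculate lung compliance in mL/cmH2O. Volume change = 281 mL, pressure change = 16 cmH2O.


C = dV / dP
C = 281 / 16
C = 17.56 mL/cmH2O


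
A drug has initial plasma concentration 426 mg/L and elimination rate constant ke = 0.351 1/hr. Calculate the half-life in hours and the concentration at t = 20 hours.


t_half = ln(2) / ke = 0.693147 / 0.351 = 1.975 hr
C(t) = C0 * exp(-ke*t) = 426 * exp(-0.351*20)
C(20) = 0.3808 mg/L


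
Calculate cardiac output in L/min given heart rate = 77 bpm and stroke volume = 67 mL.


CO = HR * SV
CO = 77 * 67 / 1000
CO = 5.159 L/min


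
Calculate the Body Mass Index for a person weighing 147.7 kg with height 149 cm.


BMI = weight / height^2
height = 149 cm = 1.49 m
BMI = 147.7 / 1.49^2
BMI = 66.53 kg/m^2


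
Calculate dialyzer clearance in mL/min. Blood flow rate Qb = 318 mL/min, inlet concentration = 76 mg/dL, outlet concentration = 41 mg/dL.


K = Qb * (Cb_in - Cb_out) / Cb_in
K = 318 * (76 - 41) / 76
K = 146.4 mL/min


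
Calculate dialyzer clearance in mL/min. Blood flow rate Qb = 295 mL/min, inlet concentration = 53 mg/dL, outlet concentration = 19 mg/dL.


K = Qb * (Cb_in - Cb_out) / Cb_in
K = 295 * (53 - 19) / 53
K = 189.2 mL/min


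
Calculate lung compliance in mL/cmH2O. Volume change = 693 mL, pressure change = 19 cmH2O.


C = dV / dP
C = 693 / 19
C = 36.47 mL/cmH2O


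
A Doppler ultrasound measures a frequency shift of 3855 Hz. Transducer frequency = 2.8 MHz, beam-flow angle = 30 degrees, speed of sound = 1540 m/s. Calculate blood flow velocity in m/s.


v = fd * c / (2 * f0 * cos(theta))
v = 3855 * 1540 / (2 * 2.8000e+06 * cos(30))
v = 1.224 m/s


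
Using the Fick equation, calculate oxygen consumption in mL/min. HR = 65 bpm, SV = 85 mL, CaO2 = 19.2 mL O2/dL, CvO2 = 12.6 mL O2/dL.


CO = HR*SV = 65*85/1000 = 5.525 L/min
a-v O2 diff = 19.2 - 12.6 = 6.6 mL/dL
VO2 = CO * (CaO2-CvO2) * 10 dL/L
VO2 = 5.525 * 6.6 * 10
VO2 = 364.7 mL/min


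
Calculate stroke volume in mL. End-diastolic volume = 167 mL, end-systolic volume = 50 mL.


SV = EDV - ESV
SV = 167 - 50
SV = 117 mL


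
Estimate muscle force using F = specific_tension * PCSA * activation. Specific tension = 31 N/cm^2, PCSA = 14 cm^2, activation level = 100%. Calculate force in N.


F = sigma * PCSA * activation
F = 31 * 14 * 1
F = 434 N


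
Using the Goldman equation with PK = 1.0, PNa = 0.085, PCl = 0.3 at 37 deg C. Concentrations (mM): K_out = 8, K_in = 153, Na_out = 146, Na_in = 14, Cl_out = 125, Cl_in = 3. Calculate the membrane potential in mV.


Vm = (RT/F)*ln((PK*Ko + PNa*Nao + PCl*Cli)/(PK*Ki + PNa*Nai + PCl*Clo))
Numer = 21.31, Denom = 191.69
Vm = -58.71 mV


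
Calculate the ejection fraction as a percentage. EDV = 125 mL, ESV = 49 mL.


SV = EDV - ESV = 125 - 49 = 76 mL
EF = SV/EDV * 100 = 76/125 * 100
EF = 60.8%


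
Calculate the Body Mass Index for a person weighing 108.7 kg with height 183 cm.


BMI = weight / height^2
height = 183 cm = 1.83 m
BMI = 108.7 / 1.83^2
BMI = 32.46 kg/m^2


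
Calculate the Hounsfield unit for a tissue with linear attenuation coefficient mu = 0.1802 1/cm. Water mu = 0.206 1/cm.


HU = ((mu_tissue - mu_water) / mu_water) * 1000
HU = ((0.1802 - 0.206) / 0.206) * 1000
HU = -125.2


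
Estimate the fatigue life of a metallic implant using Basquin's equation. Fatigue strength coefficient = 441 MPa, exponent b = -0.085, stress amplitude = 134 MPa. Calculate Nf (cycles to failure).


sigma_a = sigma_f' * (2Nf)^b
2Nf = (sigma_a/sigma_f')^(1/b)
2Nf = (134/441)^(1/-0.085)
2Nf = 1219775.5
Nf = 6.099e+05


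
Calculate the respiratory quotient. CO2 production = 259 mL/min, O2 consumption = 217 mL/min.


RQ = VCO2 / VO2
RQ = 259 / 217
RQ = 1.194


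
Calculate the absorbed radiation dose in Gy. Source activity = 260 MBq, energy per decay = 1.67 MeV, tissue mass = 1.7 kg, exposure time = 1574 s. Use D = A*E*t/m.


A = 260 MBq = 2.6000e+08 Bq
E = 1.67 MeV = 2.67534e-13 J
D = A*E*t/m = 2.6000e+08*2.67534e-13*1574/1.7
D = 0.0644 Gy


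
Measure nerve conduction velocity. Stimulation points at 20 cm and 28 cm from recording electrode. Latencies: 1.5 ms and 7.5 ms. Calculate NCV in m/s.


Distance = (28 - 20) / 100 = 0.08 m
dt = (7.5 - 1.5) / 1000 = 0.006 s
NCV = dist / dt = 13.33 m/s


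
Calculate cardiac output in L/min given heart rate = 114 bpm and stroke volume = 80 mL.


CO = HR * SV
CO = 114 * 80 / 1000
CO = 9.12 L/min


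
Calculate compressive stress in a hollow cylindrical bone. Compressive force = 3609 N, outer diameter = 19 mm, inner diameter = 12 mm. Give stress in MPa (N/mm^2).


A = pi*(r_o^2 - r_i^2)
r_o = 9.5 mm, r_i = 6 mm
A = 170.431 mm^2
sigma = F/A = 3609 / 170.431
sigma = 21.18 MPa


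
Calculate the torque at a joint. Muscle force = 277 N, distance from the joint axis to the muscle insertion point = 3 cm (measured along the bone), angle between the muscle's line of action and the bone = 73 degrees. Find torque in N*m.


Torque = F * d * sin(theta)   (moment arm = d*sin(theta))
d = 3 cm = 0.03 m
Torque = 277 * 0.03 * sin(73)
Torque = 7.947 N*m


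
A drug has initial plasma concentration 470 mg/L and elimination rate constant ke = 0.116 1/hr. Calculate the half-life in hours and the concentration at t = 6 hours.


t_half = ln(2) / ke = 0.693147 / 0.116 = 5.975 hr
C(t) = C0 * exp(-ke*t) = 470 * exp(-0.116*6)
C(6) = 234.3 mg/L


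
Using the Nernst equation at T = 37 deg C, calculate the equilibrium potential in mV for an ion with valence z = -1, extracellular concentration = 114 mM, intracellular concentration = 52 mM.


E = (RT/(zF)) * ln(C_out/C_in)
T = 37 + 273.15 = 310.15 K
E = (8.314 * 310.15 / (-1 * 96485)) * ln(114/52)
E = -20.98 mV


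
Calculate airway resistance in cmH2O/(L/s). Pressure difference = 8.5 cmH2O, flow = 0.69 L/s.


R = dP / flow
R = 8.5 / 0.69
R = 12.32 cmH2O/(L/s)


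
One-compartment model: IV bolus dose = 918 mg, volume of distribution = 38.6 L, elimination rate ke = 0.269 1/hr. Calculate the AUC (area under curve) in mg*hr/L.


C0 = Dose/Vd = 918/38.6 = 23.7824 mg/L
AUC = C0/ke = 23.7824/0.269
AUC = 88.41 mg*hr/L


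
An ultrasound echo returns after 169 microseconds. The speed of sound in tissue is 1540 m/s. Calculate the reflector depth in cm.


depth = c * t / 2
t = 169 us = 1.6900e-04 s
depth = 1540 * 1.6900e-04 / 2
depth = 0.13013 m = 13.013 cm


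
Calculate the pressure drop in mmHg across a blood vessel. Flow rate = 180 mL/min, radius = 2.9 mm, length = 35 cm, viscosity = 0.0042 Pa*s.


dP = 8*mu*L*Q / (pi*r^4)
Q = 180 mL/min = 3e-06 m^3/s
dP = 158.777 Pa = 158.777 / 133.322 mmHg = 1.191 mmHg


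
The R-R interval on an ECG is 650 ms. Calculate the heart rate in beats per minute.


HR = 60 / RR_interval(s)
RR = 650 ms = 0.65 s
HR = 60 / 0.65 = 92.31 bpm


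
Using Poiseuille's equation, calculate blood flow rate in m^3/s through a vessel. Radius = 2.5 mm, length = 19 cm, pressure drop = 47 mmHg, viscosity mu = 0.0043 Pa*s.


Q = pi*r^4*dP / (8*mu*L)
r = 0.0025 m, L = 0.19 m
dP = 47 mmHg = 6266.134 Pa
Q = 1.1765e-04 m^3/s


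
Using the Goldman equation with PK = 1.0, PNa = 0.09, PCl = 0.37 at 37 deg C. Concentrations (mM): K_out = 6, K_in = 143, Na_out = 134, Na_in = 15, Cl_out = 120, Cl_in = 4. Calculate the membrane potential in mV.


Vm = (RT/F)*ln((PK*Ko + PNa*Nao + PCl*Cli)/(PK*Ki + PNa*Nai + PCl*Clo))
Numer = 19.54, Denom = 188.75
Vm = -60.61 mV


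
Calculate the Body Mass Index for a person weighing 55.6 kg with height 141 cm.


BMI = weight / height^2
height = 141 cm = 1.41 m
BMI = 55.6 / 1.41^2
BMI = 27.97 kg/m^2


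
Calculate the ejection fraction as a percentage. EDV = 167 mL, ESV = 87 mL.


SV = EDV - ESV = 167 - 87 = 80 mL
EF = SV/EDV * 100 = 80/167 * 100
EF = 47.9%


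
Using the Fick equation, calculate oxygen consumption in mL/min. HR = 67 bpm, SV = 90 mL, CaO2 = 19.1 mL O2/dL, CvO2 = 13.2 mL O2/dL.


CO = HR*SV = 67*90/1000 = 6.03 L/min
a-v O2 diff = 19.1 - 13.2 = 5.9 mL/dL
VO2 = CO * (CaO2-CvO2) * 10 dL/L
VO2 = 6.03 * 5.9 * 10
VO2 = 355.8 mL/min


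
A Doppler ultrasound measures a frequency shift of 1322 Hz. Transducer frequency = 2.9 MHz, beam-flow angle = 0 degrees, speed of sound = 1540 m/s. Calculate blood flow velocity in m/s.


v = fd * c / (2 * f0 * cos(theta))
v = 1322 * 1540 / (2 * 2.9000e+06 * cos(0))
v = 0.351 m/s


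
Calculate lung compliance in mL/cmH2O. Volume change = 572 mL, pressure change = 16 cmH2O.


C = dV / dP
C = 572 / 16
C = 35.75 mL/cmH2O


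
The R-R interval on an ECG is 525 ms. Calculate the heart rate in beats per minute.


HR = 60 / RR_interval(s)
RR = 525 ms = 0.525 s
HR = 60 / 0.525 = 114.3 bpm


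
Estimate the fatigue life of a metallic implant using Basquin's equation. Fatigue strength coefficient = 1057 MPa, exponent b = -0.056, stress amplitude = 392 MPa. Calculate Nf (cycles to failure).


sigma_a = sigma_f' * (2Nf)^b
2Nf = (sigma_a/sigma_f')^(1/b)
2Nf = (392/1057)^(1/-0.056)
2Nf = 49278705
Nf = 2.4639e+07


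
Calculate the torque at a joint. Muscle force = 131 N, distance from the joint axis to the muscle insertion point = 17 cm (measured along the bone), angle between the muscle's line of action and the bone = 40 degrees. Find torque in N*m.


Torque = F * d * sin(theta)   (moment arm = d*sin(theta))
d = 17 cm = 0.17 m
Torque = 131 * 0.17 * sin(40)
Torque = 14.31 N*m


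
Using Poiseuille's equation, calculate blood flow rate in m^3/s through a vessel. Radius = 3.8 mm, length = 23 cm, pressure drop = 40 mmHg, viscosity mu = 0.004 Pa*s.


Q = pi*r^4*dP / (8*mu*L)
r = 0.0038 m, L = 0.23 m
dP = 40 mmHg = 5332.88 Pa
Q = 4.7464e-04 m^3/s


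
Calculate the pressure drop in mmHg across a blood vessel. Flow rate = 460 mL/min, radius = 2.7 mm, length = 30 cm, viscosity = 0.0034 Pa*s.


dP = 8*mu*L*Q / (pi*r^4)
Q = 460 mL/min = 7.66667e-06 m^3/s
dP = 374.707 Pa = 374.707 / 133.322 mmHg = 2.811 mmHg


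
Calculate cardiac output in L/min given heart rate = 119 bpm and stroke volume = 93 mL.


CO = HR * SV
CO = 119 * 93 / 1000
CO = 11.07 L/min


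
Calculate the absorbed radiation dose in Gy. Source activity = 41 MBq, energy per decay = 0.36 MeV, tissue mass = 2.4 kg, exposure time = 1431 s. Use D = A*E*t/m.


A = 41 MBq = 4.1000e+07 Bq
E = 0.36 MeV = 5.7672e-14 J
D = A*E*t/m = 4.1000e+07*5.7672e-14*1431/2.4
D = 0.00141 Gy


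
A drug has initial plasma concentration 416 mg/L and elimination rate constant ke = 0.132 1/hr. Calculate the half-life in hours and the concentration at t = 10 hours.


t_half = ln(2) / ke = 0.693147 / 0.132 = 5.251 hr
C(t) = C0 * exp(-ke*t) = 416 * exp(-0.132*10)
C(10) = 111.1 mg/L


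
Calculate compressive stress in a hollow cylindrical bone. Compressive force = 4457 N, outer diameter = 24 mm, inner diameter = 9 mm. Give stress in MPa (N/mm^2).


A = pi*(r_o^2 - r_i^2)
r_o = 12 mm, r_i = 4.5 mm
A = 388.772 mm^2
sigma = F/A = 4457 / 388.772
sigma = 11.46 MPa


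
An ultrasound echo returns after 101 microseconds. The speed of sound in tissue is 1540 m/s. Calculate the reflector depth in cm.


depth = c * t / 2
t = 101 us = 1.0100e-04 s
depth = 1540 * 1.0100e-04 / 2
depth = 0.07777 m = 7.777 cm


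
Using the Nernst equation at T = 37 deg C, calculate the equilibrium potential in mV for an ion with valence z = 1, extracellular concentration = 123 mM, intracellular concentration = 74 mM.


E = (RT/(zF)) * ln(C_out/C_in)
T = 37 + 273.15 = 310.15 K
E = (8.314 * 310.15 / (1 * 96485)) * ln(123/74)
E = 13.58 mV


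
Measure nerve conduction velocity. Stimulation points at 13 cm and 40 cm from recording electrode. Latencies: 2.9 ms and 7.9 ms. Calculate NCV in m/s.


Distance = (40 - 13) / 100 = 0.27 m
dt = (7.9 - 2.9) / 1000 = 0.005 s
NCV = dist / dt = 54 m/s


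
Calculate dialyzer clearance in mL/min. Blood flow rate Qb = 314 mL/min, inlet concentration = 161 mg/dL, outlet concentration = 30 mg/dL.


K = Qb * (Cb_in - Cb_out) / Cb_in
K = 314 * (161 - 30) / 161
K = 255.5 mL/min


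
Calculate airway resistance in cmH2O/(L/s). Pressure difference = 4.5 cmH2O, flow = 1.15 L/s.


R = dP / flow
R = 4.5 / 1.15
R = 3.913 cmH2O/(L/s)


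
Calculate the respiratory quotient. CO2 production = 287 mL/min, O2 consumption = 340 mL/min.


RQ = VCO2 / VO2
RQ = 287 / 340
RQ = 0.8441


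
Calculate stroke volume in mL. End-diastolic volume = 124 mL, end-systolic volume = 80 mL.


SV = EDV - ESV
SV = 124 - 80
SV = 44 mL


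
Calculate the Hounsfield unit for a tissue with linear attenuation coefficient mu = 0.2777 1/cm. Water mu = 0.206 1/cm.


HU = ((mu_tissue - mu_water) / mu_water) * 1000
HU = ((0.2777 - 0.206) / 0.206) * 1000
HU = 348.1


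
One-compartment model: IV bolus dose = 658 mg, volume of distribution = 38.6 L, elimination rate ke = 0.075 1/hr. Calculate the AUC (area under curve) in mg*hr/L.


C0 = Dose/Vd = 658/38.6 = 17.0466 mg/L
AUC = C0/ke = 17.0466/0.075
AUC = 227.3 mg*hr/L


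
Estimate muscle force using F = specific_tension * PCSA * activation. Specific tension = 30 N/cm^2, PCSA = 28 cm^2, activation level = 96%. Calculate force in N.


F = sigma * PCSA * activation
F = 30 * 28 * 0.96
F = 806.4 N


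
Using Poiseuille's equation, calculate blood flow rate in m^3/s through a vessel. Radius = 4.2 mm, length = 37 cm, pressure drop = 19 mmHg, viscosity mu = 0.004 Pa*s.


Q = pi*r^4*dP / (8*mu*L)
r = 0.0042 m, L = 0.37 m
dP = 19 mmHg = 2533.118 Pa
Q = 2.0915e-04 m^3/s


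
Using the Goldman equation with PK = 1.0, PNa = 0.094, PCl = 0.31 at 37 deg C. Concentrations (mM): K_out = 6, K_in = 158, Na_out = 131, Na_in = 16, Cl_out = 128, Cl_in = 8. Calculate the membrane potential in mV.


Vm = (RT/F)*ln((PK*Ko + PNa*Nao + PCl*Cli)/(PK*Ki + PNa*Nai + PCl*Clo))
Numer = 20.794, Denom = 199.184
Vm = -60.39 mV


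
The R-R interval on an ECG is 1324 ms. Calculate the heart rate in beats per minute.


HR = 60 / RR_interval(s)
RR = 1324 ms = 1.324 s
HR = 60 / 1.324 = 45.32 bpm


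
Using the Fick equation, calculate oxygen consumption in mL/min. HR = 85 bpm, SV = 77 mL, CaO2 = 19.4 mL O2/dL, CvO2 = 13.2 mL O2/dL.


CO = HR*SV = 85*77/1000 = 6.545 L/min
a-v O2 diff = 19.4 - 13.2 = 6.2 mL/dL
VO2 = CO * (CaO2-CvO2) * 10 dL/L
VO2 = 6.545 * 6.2 * 10
VO2 = 405.8 mL/min


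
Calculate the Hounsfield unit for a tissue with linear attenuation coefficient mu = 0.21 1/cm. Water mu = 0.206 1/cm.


HU = ((mu_tissue - mu_water) / mu_water) * 1000
HU = ((0.21 - 0.206) / 0.206) * 1000
HU = 19.42


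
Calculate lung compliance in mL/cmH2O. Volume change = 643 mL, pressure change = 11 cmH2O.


C = dV / dP
C = 643 / 11
C = 58.45 mL/cmH2O


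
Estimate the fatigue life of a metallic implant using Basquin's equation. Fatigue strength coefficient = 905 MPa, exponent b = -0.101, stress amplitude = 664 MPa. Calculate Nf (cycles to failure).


sigma_a = sigma_f' * (2Nf)^b
2Nf = (sigma_a/sigma_f')^(1/b)
2Nf = (664/905)^(1/-0.101)
2Nf = 21.453102
Nf = 10.73


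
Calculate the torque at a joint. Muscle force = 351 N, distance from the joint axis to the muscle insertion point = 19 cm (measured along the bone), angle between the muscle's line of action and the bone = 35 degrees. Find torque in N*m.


Torque = F * d * sin(theta)   (moment arm = d*sin(theta))
d = 19 cm = 0.19 m
Torque = 351 * 0.19 * sin(35)
Torque = 38.25 N*m


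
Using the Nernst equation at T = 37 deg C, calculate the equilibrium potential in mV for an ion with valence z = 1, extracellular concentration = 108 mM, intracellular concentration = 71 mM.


E = (RT/(zF)) * ln(C_out/C_in)
T = 37 + 273.15 = 310.15 K
E = (8.314 * 310.15 / (1 * 96485)) * ln(108/71)
E = 11.21 mV


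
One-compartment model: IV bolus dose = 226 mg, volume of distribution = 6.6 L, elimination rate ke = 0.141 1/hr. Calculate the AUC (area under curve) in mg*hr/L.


C0 = Dose/Vd = 226/6.6 = 34.2424 mg/L
AUC = C0/ke = 34.2424/0.141
AUC = 242.9 mg*hr/L


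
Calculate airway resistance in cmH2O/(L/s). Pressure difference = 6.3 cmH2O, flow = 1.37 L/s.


R = dP / flow
R = 6.3 / 1.37
R = 4.599 cmH2O/(L/s)


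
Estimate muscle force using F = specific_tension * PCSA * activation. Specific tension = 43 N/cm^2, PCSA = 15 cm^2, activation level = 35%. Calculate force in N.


F = sigma * PCSA * activation
F = 43 * 15 * 0.35
F = 225.7 N


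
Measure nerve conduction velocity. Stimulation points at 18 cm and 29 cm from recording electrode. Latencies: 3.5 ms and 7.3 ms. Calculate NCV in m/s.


Distance = (29 - 18) / 100 = 0.11 m
dt = (7.3 - 3.5) / 1000 = 0.0038 s
NCV = dist / dt = 28.95 m/s


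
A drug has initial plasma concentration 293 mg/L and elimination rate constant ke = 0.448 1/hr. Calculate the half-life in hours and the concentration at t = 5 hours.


t_half = ln(2) / ke = 0.693147 / 0.448 = 1.547 hr
C(t) = C0 * exp(-ke*t) = 293 * exp(-0.448*5)
C(5) = 31.19 mg/L


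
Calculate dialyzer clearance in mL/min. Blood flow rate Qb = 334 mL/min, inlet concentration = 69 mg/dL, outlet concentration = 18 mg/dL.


K = Qb * (Cb_in - Cb_out) / Cb_in
K = 334 * (69 - 18) / 69
K = 246.9 mL/min


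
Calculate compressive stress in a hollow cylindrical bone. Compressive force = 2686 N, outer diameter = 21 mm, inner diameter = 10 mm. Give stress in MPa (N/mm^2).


A = pi*(r_o^2 - r_i^2)
r_o = 10.5 mm, r_i = 5 mm
A = 267.821 mm^2
sigma = F/A = 2686 / 267.821
sigma = 10.03 MPa


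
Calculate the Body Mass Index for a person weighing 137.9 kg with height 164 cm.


BMI = weight / height^2
height = 164 cm = 1.64 m
BMI = 137.9 / 1.64^2
BMI = 51.27 kg/m^2


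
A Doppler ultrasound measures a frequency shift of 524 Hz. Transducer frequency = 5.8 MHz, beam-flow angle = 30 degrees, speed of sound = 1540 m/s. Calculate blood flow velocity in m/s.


v = fd * c / (2 * f0 * cos(theta))
v = 524 * 1540 / (2 * 5.8000e+06 * cos(30))
v = 0.08033 m/s


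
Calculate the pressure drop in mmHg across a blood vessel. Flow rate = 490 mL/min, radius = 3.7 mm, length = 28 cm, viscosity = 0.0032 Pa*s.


dP = 8*mu*L*Q / (pi*r^4)
Q = 490 mL/min = 8.16667e-06 m^3/s
dP = 99.4229 Pa = 99.4229 / 133.322 mmHg = 0.7457 mmHg


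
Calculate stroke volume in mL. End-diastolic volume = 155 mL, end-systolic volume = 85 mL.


SV = EDV - ESV
SV = 155 - 85
SV = 70 mL


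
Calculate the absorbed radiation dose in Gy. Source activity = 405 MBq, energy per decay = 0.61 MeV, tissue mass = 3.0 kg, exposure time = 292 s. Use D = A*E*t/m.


A = 405 MBq = 4.0500e+08 Bq
E = 0.61 MeV = 9.7722e-14 J
D = A*E*t/m = 4.0500e+08*9.7722e-14*292/3.0
D = 0.003852 Gy


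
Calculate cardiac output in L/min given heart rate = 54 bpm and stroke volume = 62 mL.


CO = HR * SV
CO = 54 * 62 / 1000
CO = 3.348 L/min


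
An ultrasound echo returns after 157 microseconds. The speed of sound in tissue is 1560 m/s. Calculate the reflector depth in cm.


depth = c * t / 2
t = 157 us = 1.5700e-04 s
depth = 1560 * 1.5700e-04 / 2
depth = 0.12246 m = 12.246 cm


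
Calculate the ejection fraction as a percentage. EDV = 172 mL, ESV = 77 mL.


SV = EDV - ESV = 172 - 77 = 95 mL
EF = SV/EDV * 100 = 95/172 * 100
EF = 55.23%


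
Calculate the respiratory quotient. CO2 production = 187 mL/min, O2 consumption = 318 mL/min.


RQ = VCO2 / VO2
RQ = 187 / 318
RQ = 0.5881


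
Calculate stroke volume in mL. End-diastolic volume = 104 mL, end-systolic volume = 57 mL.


SV = EDV - ESV
SV = 104 - 57
SV = 47 mL


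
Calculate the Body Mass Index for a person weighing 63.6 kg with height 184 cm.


BMI = weight / height^2
height = 184 cm = 1.84 m
BMI = 63.6 / 1.84^2
BMI = 18.79 kg/m^2


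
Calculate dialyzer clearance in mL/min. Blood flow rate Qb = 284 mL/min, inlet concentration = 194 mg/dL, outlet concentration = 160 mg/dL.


K = Qb * (Cb_in - Cb_out) / Cb_in
K = 284 * (194 - 160) / 194
K = 49.77 mL/min


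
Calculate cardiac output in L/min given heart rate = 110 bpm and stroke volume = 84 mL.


CO = HR * SV
CO = 110 * 84 / 1000
CO = 9.24 L/min


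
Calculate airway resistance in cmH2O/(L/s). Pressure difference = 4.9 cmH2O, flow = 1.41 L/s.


R = dP / flow
R = 4.9 / 1.41
R = 3.475 cmH2O/(L/s)


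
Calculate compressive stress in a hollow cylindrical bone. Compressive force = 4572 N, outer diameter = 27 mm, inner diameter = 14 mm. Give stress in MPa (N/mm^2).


A = pi*(r_o^2 - r_i^2)
r_o = 13.5 mm, r_i = 7 mm
A = 418.617 mm^2
sigma = F/A = 4572 / 418.617
sigma = 10.92 MPa


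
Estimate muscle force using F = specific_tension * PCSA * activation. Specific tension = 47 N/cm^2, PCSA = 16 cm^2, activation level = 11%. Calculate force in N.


F = sigma * PCSA * activation
F = 47 * 16 * 0.11
F = 82.72 N


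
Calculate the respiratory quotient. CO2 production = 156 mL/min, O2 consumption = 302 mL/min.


RQ = VCO2 / VO2
RQ = 156 / 302
RQ = 0.5166


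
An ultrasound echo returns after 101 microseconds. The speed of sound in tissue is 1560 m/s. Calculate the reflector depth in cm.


depth = c * t / 2
t = 101 us = 1.0100e-04 s
depth = 1560 * 1.0100e-04 / 2
depth = 0.07878 m = 7.878 cm


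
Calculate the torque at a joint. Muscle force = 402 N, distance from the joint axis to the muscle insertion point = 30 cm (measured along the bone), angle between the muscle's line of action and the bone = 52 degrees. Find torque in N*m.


Torque = F * d * sin(theta)   (moment arm = d*sin(theta))
d = 30 cm = 0.3 m
Torque = 402 * 0.3 * sin(52)
Torque = 95.03 N*m


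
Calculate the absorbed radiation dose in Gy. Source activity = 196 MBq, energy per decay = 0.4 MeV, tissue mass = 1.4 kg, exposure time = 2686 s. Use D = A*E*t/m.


A = 196 MBq = 1.9600e+08 Bq
E = 0.4 MeV = 6.408e-14 J
D = A*E*t/m = 1.9600e+08*6.408e-14*2686/1.4
D = 0.0241 Gy


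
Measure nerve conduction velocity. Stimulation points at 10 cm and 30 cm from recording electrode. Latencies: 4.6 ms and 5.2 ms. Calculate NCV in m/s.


Distance = (30 - 10) / 100 = 0.2 m
dt = (5.2 - 4.6) / 1000 = 6.0000e-04 s
NCV = dist / dt = 333.3 m/s


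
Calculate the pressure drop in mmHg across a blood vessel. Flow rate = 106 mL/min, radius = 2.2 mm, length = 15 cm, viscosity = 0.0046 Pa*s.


dP = 8*mu*L*Q / (pi*r^4)
Q = 106 mL/min = 1.76667e-06 m^3/s
dP = 132.512 Pa = 132.512 / 133.322 mmHg = 0.9939 mmHg


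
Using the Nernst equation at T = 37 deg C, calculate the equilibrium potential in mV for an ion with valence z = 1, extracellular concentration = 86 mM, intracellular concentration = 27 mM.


E = (RT/(zF)) * ln(C_out/C_in)
T = 37 + 273.15 = 310.15 K
E = (8.314 * 310.15 / (1 * 96485)) * ln(86/27)
E = 30.96 mV


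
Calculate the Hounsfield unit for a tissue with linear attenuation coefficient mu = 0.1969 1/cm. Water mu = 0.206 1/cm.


HU = ((mu_tissue - mu_water) / mu_water) * 1000
HU = ((0.1969 - 0.206) / 0.206) * 1000
HU = -44.17


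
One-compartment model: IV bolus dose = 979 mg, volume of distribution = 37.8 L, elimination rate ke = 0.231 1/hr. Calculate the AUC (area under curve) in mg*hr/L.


C0 = Dose/Vd = 979/37.8 = 25.8995 mg/L
AUC = C0/ke = 25.8995/0.231
AUC = 112.1 mg*hr/L


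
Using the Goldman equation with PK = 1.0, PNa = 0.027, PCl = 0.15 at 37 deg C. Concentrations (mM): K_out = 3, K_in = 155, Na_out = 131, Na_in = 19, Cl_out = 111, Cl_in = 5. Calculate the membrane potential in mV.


Vm = (RT/F)*ln((PK*Ko + PNa*Nao + PCl*Cli)/(PK*Ki + PNa*Nai + PCl*Clo))
Numer = 7.287, Denom = 172.163
Vm = -84.51 mV


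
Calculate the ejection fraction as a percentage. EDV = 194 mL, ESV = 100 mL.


SV = EDV - ESV = 194 - 100 = 94 mL
EF = SV/EDV * 100 = 94/194 * 100
EF = 48.45%


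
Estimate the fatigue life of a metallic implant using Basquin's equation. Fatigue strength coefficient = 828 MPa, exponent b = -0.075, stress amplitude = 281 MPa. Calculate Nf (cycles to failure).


sigma_a = sigma_f' * (2Nf)^b
2Nf = (sigma_a/sigma_f')^(1/b)
2Nf = (281/828)^(1/-0.075)
2Nf = 1809895.7
Nf = 9.049e+05


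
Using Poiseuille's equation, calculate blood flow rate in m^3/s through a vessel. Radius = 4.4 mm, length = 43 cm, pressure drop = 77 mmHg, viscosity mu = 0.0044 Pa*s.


Q = pi*r^4*dP / (8*mu*L)
r = 0.0044 m, L = 0.43 m
dP = 77 mmHg = 10265.794 Pa
Q = 7.9862e-04 m^3/s


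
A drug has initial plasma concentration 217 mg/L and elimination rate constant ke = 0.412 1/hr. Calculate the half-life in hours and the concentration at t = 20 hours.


t_half = ln(2) / ke = 0.693147 / 0.412 = 1.682 hr
C(t) = C0 * exp(-ke*t) = 217 * exp(-0.412*20)
C(20) = 0.05726 mg/L


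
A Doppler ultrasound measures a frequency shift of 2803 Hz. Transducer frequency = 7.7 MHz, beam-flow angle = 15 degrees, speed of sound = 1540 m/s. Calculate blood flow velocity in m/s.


v = fd * c / (2 * f0 * cos(theta))
v = 2803 * 1540 / (2 * 7.7000e+06 * cos(15))
v = 0.2902 m/s


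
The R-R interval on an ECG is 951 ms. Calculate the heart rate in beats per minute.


HR = 60 / RR_interval(s)
RR = 951 ms = 0.951 s
HR = 60 / 0.951 = 63.09 bpm


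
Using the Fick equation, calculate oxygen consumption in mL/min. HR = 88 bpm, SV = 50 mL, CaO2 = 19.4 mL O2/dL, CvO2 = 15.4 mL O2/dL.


CO = HR*SV = 88*50/1000 = 4.4 L/min
a-v O2 diff = 19.4 - 15.4 = 4 mL/dL
VO2 = CO * (CaO2-CvO2) * 10 dL/L
VO2 = 4.4 * 4 * 10
VO2 = 176 mL/min


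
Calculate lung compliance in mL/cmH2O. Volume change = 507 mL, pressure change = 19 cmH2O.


C = dV / dP
C = 507 / 19
C = 26.68 mL/cmH2O


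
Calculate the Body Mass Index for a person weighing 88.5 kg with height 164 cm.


BMI = weight / height^2
height = 164 cm = 1.64 m
BMI = 88.5 / 1.64^2
BMI = 32.9 kg/m^2


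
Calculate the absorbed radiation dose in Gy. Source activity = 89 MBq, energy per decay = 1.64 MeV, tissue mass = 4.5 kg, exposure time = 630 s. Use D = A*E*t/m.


A = 89 MBq = 8.9000e+07 Bq
E = 1.64 MeV = 2.62728e-13 J
D = A*E*t/m = 8.9000e+07*2.62728e-13*630/4.5
D = 0.003274 Gy


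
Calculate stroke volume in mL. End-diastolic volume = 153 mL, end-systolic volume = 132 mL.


SV = EDV - ESV
SV = 153 - 132
SV = 21 mL


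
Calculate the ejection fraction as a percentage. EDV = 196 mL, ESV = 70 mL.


SV = EDV - ESV = 196 - 70 = 126 mL
EF = SV/EDV * 100 = 126/196 * 100
EF = 64.29%


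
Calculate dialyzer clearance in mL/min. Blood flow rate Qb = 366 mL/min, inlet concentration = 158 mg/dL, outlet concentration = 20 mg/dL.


K = Qb * (Cb_in - Cb_out) / Cb_in
K = 366 * (158 - 20) / 158
K = 319.7 mL/min


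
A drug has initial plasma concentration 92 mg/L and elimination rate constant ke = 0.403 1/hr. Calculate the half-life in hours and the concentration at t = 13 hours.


t_half = ln(2) / ke = 0.693147 / 0.403 = 1.72 hr
C(t) = C0 * exp(-ke*t) = 92 * exp(-0.403*13)
C(13) = 0.4881 mg/L


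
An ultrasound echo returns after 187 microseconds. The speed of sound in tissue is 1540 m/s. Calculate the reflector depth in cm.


depth = c * t / 2
t = 187 us = 1.8700e-04 s
depth = 1540 * 1.8700e-04 / 2
depth = 0.14399 m = 14.399 cm


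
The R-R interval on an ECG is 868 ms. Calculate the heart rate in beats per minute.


HR = 60 / RR_interval(s)
RR = 868 ms = 0.868 s
HR = 60 / 0.868 = 69.12 bpm


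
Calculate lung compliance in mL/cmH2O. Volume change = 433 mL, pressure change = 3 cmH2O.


C = dV / dP
C = 433 / 3
C = 144.3 mL/cmH2O


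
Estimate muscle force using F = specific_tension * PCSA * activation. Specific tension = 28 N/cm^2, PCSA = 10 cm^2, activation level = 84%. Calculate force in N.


F = sigma * PCSA * activation
F = 28 * 10 * 0.84
F = 235.2 N


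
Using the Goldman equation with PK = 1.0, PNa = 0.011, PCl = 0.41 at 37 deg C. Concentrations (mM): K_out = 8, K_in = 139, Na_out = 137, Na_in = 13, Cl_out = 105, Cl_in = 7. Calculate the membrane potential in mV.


Vm = (RT/F)*ln((PK*Ko + PNa*Nao + PCl*Cli)/(PK*Ki + PNa*Nai + PCl*Clo))
Numer = 12.377, Denom = 182.193
Vm = -71.87 mV


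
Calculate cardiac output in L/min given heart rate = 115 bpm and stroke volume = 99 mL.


CO = HR * SV
CO = 115 * 99 / 1000
CO = 11.38 L/min


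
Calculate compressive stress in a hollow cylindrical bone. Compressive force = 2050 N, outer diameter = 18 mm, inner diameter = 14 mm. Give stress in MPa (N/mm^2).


A = pi*(r_o^2 - r_i^2)
r_o = 9 mm, r_i = 7 mm
A = 100.531 mm^2
sigma = F/A = 2050 / 100.531
sigma = 20.39 MPa


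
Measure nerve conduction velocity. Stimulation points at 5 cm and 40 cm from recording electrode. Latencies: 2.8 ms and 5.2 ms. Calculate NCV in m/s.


Distance = (40 - 5) / 100 = 0.35 m
dt = (5.2 - 2.8) / 1000 = 0.0024 s
NCV = dist / dt = 145.8 m/s


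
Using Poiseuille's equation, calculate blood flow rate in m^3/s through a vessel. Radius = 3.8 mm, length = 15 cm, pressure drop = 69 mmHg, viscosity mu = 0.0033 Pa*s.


Q = pi*r^4*dP / (8*mu*L)
r = 0.0038 m, L = 0.15 m
dP = 69 mmHg = 9199.218 Pa
Q = 0.001522 m^3/s


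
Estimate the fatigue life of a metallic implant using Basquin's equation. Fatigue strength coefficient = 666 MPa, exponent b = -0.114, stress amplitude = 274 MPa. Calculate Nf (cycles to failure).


sigma_a = sigma_f' * (2Nf)^b
2Nf = (sigma_a/sigma_f')^(1/b)
2Nf = (274/666)^(1/-0.114)
2Nf = 2418.4713
Nf = 1209


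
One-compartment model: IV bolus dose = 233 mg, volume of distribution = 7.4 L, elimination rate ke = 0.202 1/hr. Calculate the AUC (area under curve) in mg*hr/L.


C0 = Dose/Vd = 233/7.4 = 31.4865 mg/L
AUC = C0/ke = 31.4865/0.202
AUC = 155.9 mg*hr/L


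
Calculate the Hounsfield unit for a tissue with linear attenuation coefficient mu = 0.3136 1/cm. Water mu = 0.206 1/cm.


HU = ((mu_tissue - mu_water) / mu_water) * 1000
HU = ((0.3136 - 0.206) / 0.206) * 1000
HU = 522.3


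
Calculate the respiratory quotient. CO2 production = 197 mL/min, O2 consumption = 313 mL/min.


RQ = VCO2 / VO2
RQ = 197 / 313
RQ = 0.6294


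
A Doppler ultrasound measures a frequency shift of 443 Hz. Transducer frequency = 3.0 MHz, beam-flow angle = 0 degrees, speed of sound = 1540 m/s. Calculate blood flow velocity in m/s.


v = fd * c / (2 * f0 * cos(theta))
v = 443 * 1540 / (2 * 3.0000e+06 * cos(0))
v = 0.1137 m/s


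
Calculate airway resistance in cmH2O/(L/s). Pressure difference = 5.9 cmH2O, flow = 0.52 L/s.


R = dP / flow
R = 5.9 / 0.52
R = 11.35 cmH2O/(L/s)


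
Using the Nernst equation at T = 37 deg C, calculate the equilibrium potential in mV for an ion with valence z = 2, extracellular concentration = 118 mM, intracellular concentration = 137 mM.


E = (RT/(zF)) * ln(C_out/C_in)
T = 37 + 273.15 = 310.15 K
E = (8.314 * 310.15 / (2 * 96485)) * ln(118/137)
E = -1.995 mV


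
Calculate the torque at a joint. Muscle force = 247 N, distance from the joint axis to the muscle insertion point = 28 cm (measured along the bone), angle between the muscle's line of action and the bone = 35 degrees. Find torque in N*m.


Torque = F * d * sin(theta)   (moment arm = d*sin(theta))
d = 28 cm = 0.28 m
Torque = 247 * 0.28 * sin(35)
Torque = 39.67 N*m


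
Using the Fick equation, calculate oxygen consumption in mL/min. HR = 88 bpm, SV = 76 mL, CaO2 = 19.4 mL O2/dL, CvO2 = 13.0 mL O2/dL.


CO = HR*SV = 88*76/1000 = 6.688 L/min
a-v O2 diff = 19.4 - 13.0 = 6.4 mL/dL
VO2 = CO * (CaO2-CvO2) * 10 dL/L
VO2 = 6.688 * 6.4 * 10
VO2 = 428 mL/min


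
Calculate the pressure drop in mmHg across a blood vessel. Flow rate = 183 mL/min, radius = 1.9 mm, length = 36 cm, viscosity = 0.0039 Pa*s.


dP = 8*mu*L*Q / (pi*r^4)
Q = 183 mL/min = 3.05e-06 m^3/s
dP = 836.744 Pa = 836.744 / 133.322 mmHg = 6.276 mmHg


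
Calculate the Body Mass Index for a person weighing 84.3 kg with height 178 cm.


BMI = weight / height^2
height = 178 cm = 1.78 m
BMI = 84.3 / 1.78^2
BMI = 26.61 kg/m^2


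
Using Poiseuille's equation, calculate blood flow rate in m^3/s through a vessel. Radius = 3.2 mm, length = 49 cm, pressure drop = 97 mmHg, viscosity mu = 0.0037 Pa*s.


Q = pi*r^4*dP / (8*mu*L)
r = 0.0032 m, L = 0.49 m
dP = 97 mmHg = 12932.234 Pa
Q = 2.9372e-04 m^3/s


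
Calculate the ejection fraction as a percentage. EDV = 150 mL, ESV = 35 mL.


SV = EDV - ESV = 150 - 35 = 115 mL
EF = SV/EDV * 100 = 115/150 * 100
EF = 76.67%


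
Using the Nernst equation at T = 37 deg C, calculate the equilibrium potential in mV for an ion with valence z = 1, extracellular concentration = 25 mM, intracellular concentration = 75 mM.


E = (RT/(zF)) * ln(C_out/C_in)
T = 37 + 273.15 = 310.15 K
E = (8.314 * 310.15 / (1 * 96485)) * ln(25/75)
E = -29.36 mV


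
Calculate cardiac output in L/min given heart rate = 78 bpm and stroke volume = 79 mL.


CO = HR * SV
CO = 78 * 79 / 1000
CO = 6.162 L/min


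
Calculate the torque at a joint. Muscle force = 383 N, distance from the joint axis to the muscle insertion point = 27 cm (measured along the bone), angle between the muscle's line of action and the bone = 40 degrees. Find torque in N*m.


Torque = F * d * sin(theta)   (moment arm = d*sin(theta))
d = 27 cm = 0.27 m
Torque = 383 * 0.27 * sin(40)
Torque = 66.47 N*m


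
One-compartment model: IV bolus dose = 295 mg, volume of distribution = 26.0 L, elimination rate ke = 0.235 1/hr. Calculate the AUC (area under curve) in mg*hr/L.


C0 = Dose/Vd = 295/26.0 = 11.3462 mg/L
AUC = C0/ke = 11.3462/0.235
AUC = 48.28 mg*hr/L


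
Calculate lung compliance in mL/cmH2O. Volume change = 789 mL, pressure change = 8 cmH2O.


C = dV / dP
C = 789 / 8
C = 98.62 mL/cmH2O


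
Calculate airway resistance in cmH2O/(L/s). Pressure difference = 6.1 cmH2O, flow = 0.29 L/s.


R = dP / flow
R = 6.1 / 0.29
R = 21.03 cmH2O/(L/s)


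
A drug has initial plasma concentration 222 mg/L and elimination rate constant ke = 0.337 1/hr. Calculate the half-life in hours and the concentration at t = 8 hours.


t_half = ln(2) / ke = 0.693147 / 0.337 = 2.057 hr
C(t) = C0 * exp(-ke*t) = 222 * exp(-0.337*8)
C(8) = 14.98 mg/L


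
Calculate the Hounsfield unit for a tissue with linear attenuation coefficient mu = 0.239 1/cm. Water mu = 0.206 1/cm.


HU = ((mu_tissue - mu_water) / mu_water) * 1000
HU = ((0.239 - 0.206) / 0.206) * 1000
HU = 160.2


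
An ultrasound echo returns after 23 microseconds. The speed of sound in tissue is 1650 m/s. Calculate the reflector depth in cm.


depth = c * t / 2
t = 23 us = 2.3000e-05 s
depth = 1650 * 2.3000e-05 / 2
depth = 0.018975 m = 1.8975 cm


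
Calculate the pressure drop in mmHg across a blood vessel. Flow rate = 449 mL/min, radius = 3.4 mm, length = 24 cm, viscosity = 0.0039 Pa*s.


dP = 8*mu*L*Q / (pi*r^4)
Q = 449 mL/min = 7.48333e-06 m^3/s
dP = 133.474 Pa = 133.474 / 133.322 mmHg = 1.001 mmHg


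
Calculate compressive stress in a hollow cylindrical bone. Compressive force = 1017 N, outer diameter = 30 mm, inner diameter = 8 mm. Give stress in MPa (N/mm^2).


A = pi*(r_o^2 - r_i^2)
r_o = 15 mm, r_i = 4 mm
A = 656.593 mm^2
sigma = F/A = 1017 / 656.593
sigma = 1.549 MPa
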